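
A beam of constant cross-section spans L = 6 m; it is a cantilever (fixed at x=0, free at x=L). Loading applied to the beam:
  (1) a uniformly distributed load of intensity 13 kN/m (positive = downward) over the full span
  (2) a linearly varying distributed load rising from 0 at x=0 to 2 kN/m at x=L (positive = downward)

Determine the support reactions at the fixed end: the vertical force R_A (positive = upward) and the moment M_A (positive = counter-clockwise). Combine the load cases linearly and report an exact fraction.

R_A = 84 kN, M_A = 258 kN·m

Load 1 — uniform load w=13 kN/m over full span:
  R_A = wL = 13·6 = 78 kN
  M_A = wL²/2 = 13·6²/2 = 234 kN·m
Load 2 — triangular load w₀=2 kN/m (0→w₀ over full span):
  R_A = w₀L/2 = 2·6/2 = 6 kN
  M_A = w₀L²/3 = 2·6²/3 = 24 kN·m
Superposition: R_A = 84 kN, M_A = 258 kN·m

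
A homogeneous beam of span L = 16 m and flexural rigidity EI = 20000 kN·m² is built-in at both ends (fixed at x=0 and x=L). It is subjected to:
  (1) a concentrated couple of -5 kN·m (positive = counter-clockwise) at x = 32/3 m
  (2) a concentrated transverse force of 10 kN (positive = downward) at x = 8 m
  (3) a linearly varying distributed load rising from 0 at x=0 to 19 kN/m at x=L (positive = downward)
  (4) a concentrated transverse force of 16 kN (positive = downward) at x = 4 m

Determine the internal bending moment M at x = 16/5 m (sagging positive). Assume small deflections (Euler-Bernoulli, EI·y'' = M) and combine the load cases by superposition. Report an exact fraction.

Load 1 — applied couple M₀=-5 kN·m at a=32/3 m (b=L-a=16/3):
  M_1 = R_Ax - M_A  [x≤a] with R_A=-5/12, M_A=-5/3 = (-5/12)·(16/5) - (-5/3) = 1/3 kN·m
Load 2 — point force P=10 kN at a=8 m (b=L-a=8):
  M_2 = Pb²(3a+b)x/L³ - Pab²/L²  [x≤a] = 10·8²·(3·8+8)·(16/5)/16³ - 10·8·8²/16² = -4 kN·m
Load 3 — triangular load w₀=19 kN/m (0→w₀ over full span):
  M_3 = 3w₀Lx/20 - w₀L²/30 - w₀x³/(6L) = 3·19·16·(16/5)/20 - 19·16²/30 - 19·(16/5)³/(6·16) = -8512/375 kN·m
Load 4 — point force P=16 kN at a=4 m (b=L-a=12):
  M_4 = Pb²(3a+b)x/L³ - Pab²/L²  [x≤a] = 16·12²·(3·4+12)·(16/5)/16³ - 16·4·12²/16² = 36/5 kN·m
Superposition: M = Σ M_i = -7187/375 kN·m ≈ -19.165333 kN·m

M(16/5) = -7187/375 kN·m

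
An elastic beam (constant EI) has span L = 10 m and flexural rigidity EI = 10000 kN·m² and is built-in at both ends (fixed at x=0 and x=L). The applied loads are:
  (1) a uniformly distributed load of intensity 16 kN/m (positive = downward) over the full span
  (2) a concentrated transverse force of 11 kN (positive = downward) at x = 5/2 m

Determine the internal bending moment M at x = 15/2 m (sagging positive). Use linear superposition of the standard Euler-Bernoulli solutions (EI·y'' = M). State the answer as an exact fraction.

Load 1 — uniform load w=16 kN/m over full span:
  M_1 = wLx/2 - wL²/12 - wx²/2 = 16·10·(15/2)/2 - 16·10²/12 - 16·(15/2)²/2 = 50/3 kN·m
Load 2 — point force P=11 kN at a=5/2 m (b=L-a=15/2):
  M_2 = Pa²(a+3b)(L-x)/L³ - Pa²b/L²  [x>a] = 11·(5/2)²·((5/2)+3·(15/2))·(10-(15/2))/10³ - 11·(5/2)²·(15/2)/10² = -55/64 kN·m
Superposition: M = Σ M_i = 3035/192 kN·m ≈ 15.807292 kN·m

M(15/2) = 3035/192 kN·m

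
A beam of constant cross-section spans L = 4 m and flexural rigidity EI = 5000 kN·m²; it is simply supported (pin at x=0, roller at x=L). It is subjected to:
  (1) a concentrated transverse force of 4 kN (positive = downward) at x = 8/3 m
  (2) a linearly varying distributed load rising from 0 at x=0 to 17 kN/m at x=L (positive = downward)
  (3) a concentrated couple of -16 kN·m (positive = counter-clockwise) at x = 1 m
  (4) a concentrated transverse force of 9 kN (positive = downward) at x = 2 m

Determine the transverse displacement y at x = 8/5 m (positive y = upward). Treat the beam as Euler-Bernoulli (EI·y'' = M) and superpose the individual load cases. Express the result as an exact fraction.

Load 1 — point force P=4 kN at a=8/3 m (b=L-a=4/3):
  y_1 = -Pbx(L²-b²-x²)/(6LEI)  [x≤a] = -4·(4/3)·(8/5)·(4²-(4/3)²-(8/5)²)/(6·4·5000) = -5248/6328125 m
Load 2 — triangular load w₀=17 kN/m (0→w₀ over full span):
  y_2 = -w₀x(7L⁴-10L²x²+3x⁴)/(360LEI) = -17·(8/5)·(7·4⁴-10·4²·(8/5)²+3·(8/5)⁴)/(360·4·5000) = -155176/29296875 m
Load 3 — applied couple M₀=-16 kN·m at a=1 m (b=L-a=3):
  y_3 = (M₀x³/(6L)-M₀(x-a)²/2+C₁x)/EI  [x>a] with C₁=M₀(3b²-L²)/(6L)=-22/3 = ((-16)·(8/5)³/(6·4)-(-16)·((8/5)-1)²/2+(-22/3)·(8/5))/5000 = -181/78125 m
Load 4 — point force P=9 kN at a=2 m (b=L-a=2):
  y_4 = -Pbx(L²-b²-x²)/(6LEI)  [x≤a] = -9·2·(8/5)·(4²-2²-(8/5)²)/(6·4·5000) = -177/78125 m
Superposition: y = Σ y_i = -8470502/791015625 m ≈ -0.010708 m

y(8/5) = -8470502/791015625 m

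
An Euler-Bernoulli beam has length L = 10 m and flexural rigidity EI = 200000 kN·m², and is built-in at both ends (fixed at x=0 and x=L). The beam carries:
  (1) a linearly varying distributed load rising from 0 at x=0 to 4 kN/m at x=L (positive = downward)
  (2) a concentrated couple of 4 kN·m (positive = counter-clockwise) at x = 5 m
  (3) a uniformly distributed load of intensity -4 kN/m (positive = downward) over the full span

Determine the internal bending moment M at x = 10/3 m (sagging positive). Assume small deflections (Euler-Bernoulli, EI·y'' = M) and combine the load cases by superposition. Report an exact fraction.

M(10/3) = -479/81 kN·m

Load 1 — triangular load w₀=4 kN/m (0→w₀ over full span):
  M_1 = 3w₀Lx/20 - w₀L²/30 - w₀x³/(6L) = 3·4·10·(10/3)/20 - 4·10²/30 - 4·(10/3)³/(6·10) = 340/81 kN·m
Load 2 — applied couple M₀=4 kN·m at a=5 m (b=L-a=5):
  M_2 = R_Ax - M_A  [x≤a] with R_A=3/5, M_A=1 = (3/5)·(10/3) - 1 = 1 kN·m
Load 3 — uniform load w=-4 kN/m over full span:
  M_3 = wLx/2 - wL²/12 - wx²/2 = (-4)·10·(10/3)/2 - (-4)·10²/12 - (-4)·(10/3)²/2 = -100/9 kN·m
Superposition: M = Σ M_i = -479/81 kN·m ≈ -5.913580 kN·m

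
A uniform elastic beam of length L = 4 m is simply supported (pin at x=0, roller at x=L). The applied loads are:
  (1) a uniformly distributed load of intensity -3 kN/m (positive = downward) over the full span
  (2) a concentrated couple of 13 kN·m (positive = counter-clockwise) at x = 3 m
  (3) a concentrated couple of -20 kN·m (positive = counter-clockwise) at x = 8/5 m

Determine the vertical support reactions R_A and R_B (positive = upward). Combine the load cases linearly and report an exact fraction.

R_A = -31/4 kN, R_B = -17/4 kN

Load 1 — uniform load w=-3 kN/m over full span:
  R_A = wL/2 = (-3)·4/2 = -6 kN
  R_B = wL/2 = (-3)·4/2 = -6 kN
Load 2 — applied couple M₀=13 kN·m at a=3 m (b=L-a=1):
  R_A = M₀/L = 13/4 kN
  R_B = -M₀/L = -13/4 kN
Load 3 — applied couple M₀=-20 kN·m at a=8/5 m (b=L-a=12/5):
  R_A = M₀/L = (-20)/4 = -5 kN
  R_B = -M₀/L = -(-20)/4 = 5 kN
Superposition: R_A = -31/4 kN, R_B = -17/4 kN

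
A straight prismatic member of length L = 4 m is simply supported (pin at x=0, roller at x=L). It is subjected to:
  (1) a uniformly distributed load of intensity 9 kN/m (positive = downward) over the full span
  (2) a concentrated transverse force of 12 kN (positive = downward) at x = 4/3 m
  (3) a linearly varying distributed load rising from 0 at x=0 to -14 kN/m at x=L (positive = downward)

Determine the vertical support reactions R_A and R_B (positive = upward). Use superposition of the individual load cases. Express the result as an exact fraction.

Load 1 — uniform load w=9 kN/m over full span:
  R_A = wL/2 = 9·4/2 = 18 kN
  R_B = wL/2 = 9·4/2 = 18 kN
Load 2 — point force P=12 kN at a=4/3 m (b=L-a=8/3):
  R_A = Pb/L = 12·(8/3)/4 = 8 kN
  R_B = Pa/L = 12·(4/3)/4 = 4 kN
Load 3 — triangular load w₀=-14 kN/m (0→w₀ over full span):
  R_A = w₀L/6 = (-14)·4/6 = -28/3 kN
  R_B = w₀L/3 = (-14)·4/3 = -56/3 kN
Superposition: R_A = 50/3 kN, R_B = 10/3 kN

R_A = 50/3 kN, R_B = 10/3 kN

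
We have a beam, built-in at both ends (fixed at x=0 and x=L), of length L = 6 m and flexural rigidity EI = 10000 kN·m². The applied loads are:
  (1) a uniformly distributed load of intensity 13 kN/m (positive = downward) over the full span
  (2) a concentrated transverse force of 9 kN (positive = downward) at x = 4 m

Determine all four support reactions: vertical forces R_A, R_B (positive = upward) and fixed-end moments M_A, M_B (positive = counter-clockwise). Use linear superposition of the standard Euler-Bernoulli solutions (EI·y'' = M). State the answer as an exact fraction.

Load 1 — uniform load w=13 kN/m over full span:
  R_A = wL/2 = 13·6/2 = 39 kN
  M_A = wL²/12 = 13·6²/12 = 39 kN·m
  R_B = wL/2 = 13·6/2 = 39 kN
  M_B = -wL²/12 = -13·6²/12 = -39 kN·m
Load 2 — point force P=9 kN at a=4 m (b=L-a=2):
  R_A = Pb²(3a+b)/L³ = 9·2²·(3·4+2)/6³ = 7/3 kN
  M_A = Pab²/L² = 9·4·2²/6² = 4 kN·m
  R_B = Pa²(a+3b)/L³ = 9·4²·(4+3·2)/6³ = 20/3 kN
  M_B = -Pa²b/L² = -9·4²·2/6² = -8 kN·m
Superposition: R_A = 124/3 kN, M_A = 43 kN·m, R_B = 137/3 kN, M_B = -47 kN·m

R_A = 124/3 kN, M_A = 43 kN·m, R_B = 137/3 kN, M_B = -47 kN·m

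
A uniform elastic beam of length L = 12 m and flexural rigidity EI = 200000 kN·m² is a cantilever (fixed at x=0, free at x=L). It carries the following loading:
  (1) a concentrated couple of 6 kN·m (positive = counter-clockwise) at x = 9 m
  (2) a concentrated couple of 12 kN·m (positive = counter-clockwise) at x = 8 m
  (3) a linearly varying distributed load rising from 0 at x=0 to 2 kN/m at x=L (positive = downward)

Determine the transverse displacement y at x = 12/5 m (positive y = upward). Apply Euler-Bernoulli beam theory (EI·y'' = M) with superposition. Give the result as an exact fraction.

Load 1 — applied couple M₀=6 kN·m at a=9 m (b=L-a=3):
  y_1 = M₀x²/(2EI)  [x≤a] = 6·(12/5)²/(2·200000) = 27/312500 m
Load 2 — applied couple M₀=12 kN·m at a=8 m (b=L-a=4):
  y_2 = M₀x²/(2EI)  [x≤a] = 12·(12/5)²/(2·200000) = 27/156250 m
Load 3 — triangular load w₀=2 kN/m (0→w₀ over full span):
  y_3 = (w₀Lx³/12-w₀L²x²/6-w₀x⁵/(120L))/EI = (2·12·(12/5)³/12-2·12²·(12/5)²/6-2·(12/5)⁵/(120·12))/200000 = -60777/48828125 m
Superposition: y = Σ y_i = -192483/195312500 m ≈ -0.000986 m

y(12/5) = -192483/195312500 m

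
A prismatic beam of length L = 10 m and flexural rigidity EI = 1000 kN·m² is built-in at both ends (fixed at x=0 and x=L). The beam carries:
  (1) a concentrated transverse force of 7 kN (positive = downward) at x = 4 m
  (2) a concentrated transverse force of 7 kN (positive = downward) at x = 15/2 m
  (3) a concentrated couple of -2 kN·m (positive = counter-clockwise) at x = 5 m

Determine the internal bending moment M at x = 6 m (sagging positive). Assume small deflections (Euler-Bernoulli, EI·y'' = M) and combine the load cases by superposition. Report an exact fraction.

M(6) = 28469/4000 kN·m

Load 1 — point force P=7 kN at a=4 m (b=L-a=6):
  M_1 = Pa²(a+3b)(L-x)/L³ - Pa²b/L²  [x>a] = 7·4²·(4+3·6)·(10-6)/10³ - 7·4²·6/10² = 392/125 kN·m
Load 2 — point force P=7 kN at a=15/2 m (b=L-a=5/2):
  M_2 = Pb²(3a+b)x/L³ - Pab²/L²  [x≤a] = 7·(5/2)²·(3·(15/2)+(5/2))·6/10³ - 7·(15/2)·(5/2)²/10² = 105/32 kN·m
Load 3 — applied couple M₀=-2 kN·m at a=5 m (b=L-a=5):
  M_3 = R_Ax - M_A - M₀  [x>a] with R_A=-3/10, M_A=-1/2 = (-3/10)·6 - (-1/2) - (-2) = 7/10 kN·m
Superposition: M = Σ M_i = 28469/4000 kN·m ≈ 7.117250 kN·m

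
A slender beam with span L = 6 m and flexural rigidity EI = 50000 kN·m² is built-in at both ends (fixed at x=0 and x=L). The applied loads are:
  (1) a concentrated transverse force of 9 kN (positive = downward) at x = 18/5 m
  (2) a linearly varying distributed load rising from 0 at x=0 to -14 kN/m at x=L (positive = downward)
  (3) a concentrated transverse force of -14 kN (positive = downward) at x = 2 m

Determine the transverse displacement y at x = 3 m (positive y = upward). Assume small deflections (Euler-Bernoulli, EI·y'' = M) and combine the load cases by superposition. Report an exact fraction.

y(3) = 78659/150000000 m

Load 1 — point force P=9 kN at a=18/5 m (b=L-a=12/5):
  y_1 = -Pb²x²(3aL-(3a+b)x)/(6L³EI)  [x≤a] = -9·(12/5)²·3²·(3·(18/5)·6-(3·(18/5)+(12/5))·3)/(6·6³·50000) = -567/3125000 m
Load 2 — triangular load w₀=-14 kN/m (0→w₀ over full span):
  y_2 = -w₀x²(L-x)²(x+2L)/(120LEI) = -(-14)·3²·(6-3)²·(3+2·6)/(120·6·50000) = 189/400000 m
Load 3 — point force P=-14 kN at a=2 m (b=L-a=4):
  y_3 = -Pa²(L-x)²(3bL-(3b+a)(L-x))/(6L³EI)  [x>a] = -(-14)·2²·(6-3)²·(3·4·6-(3·4+2)·(6-3))/(6·6³·50000) = 7/30000 m
Superposition: y = Σ y_i = 78659/150000000 m ≈ 0.000524 m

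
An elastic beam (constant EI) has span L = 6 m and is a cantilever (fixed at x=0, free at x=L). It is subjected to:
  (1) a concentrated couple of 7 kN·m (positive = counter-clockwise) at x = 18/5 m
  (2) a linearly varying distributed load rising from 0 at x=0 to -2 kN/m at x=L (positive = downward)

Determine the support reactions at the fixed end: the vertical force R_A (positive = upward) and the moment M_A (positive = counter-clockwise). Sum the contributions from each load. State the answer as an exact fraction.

Load 1 — applied couple M₀=7 kN·m at a=18/5 m (b=L-a=12/5):
  R_A = 0 kN
  M_A = -M₀ = -7 kN·m
Load 2 — triangular load w₀=-2 kN/m (0→w₀ over full span):
  R_A = w₀L/2 = (-2)·6/2 = -6 kN
  M_A = w₀L²/3 = (-2)·6²/3 = -24 kN·m
Superposition: R_A = -6 kN, M_A = -31 kN·m

R_A = -6 kN, M_A = -31 kN·m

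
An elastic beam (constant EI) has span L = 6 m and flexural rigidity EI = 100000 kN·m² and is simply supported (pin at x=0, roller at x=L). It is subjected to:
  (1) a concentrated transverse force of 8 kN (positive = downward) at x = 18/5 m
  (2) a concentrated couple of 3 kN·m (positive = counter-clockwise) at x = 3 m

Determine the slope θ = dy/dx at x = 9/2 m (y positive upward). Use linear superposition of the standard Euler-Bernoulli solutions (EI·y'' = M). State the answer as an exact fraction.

θ(9/2) = 25689/200000000 rad

Load 1 — point force P=8 kN at a=18/5 m (b=L-a=12/5):
  θ_1 = -Pa(2L²-6Lx+3x²+a²)/(6LEI)  [x>a] = -8·(18/5)·(2·6²-6·6·(9/2)+3·(9/2)²+(18/5)²)/(6·6·100000) = 1629/12500000 rad
Load 2 — applied couple M₀=3 kN·m at a=3 m (b=L-a=3):
  θ_2 = (M₀x²/(2L)-M₀(x-a)+C₁)/EI  [x>a] with C₁=M₀(3b²-L²)/(6L)=-3/4 = (3·(9/2)²/(2·6)-3·((9/2)-3)+(-3/4))/100000 = -3/1600000 rad
Superposition: θ = Σ θ_i = 25689/200000000 rad ≈ 0.000128 rad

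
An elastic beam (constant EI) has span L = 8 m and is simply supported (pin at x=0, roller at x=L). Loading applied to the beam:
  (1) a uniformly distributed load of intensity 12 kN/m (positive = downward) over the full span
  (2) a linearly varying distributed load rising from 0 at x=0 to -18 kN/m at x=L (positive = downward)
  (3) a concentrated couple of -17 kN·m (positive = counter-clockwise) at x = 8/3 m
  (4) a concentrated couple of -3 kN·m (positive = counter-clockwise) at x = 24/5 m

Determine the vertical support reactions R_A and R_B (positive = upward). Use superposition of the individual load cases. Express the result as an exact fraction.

Load 1 — uniform load w=12 kN/m over full span:
  R_A = wL/2 = 12·8/2 = 48 kN
  R_B = wL/2 = 12·8/2 = 48 kN
Load 2 — triangular load w₀=-18 kN/m (0→w₀ over full span):
  R_A = w₀L/6 = (-18)·8/6 = -24 kN
  R_B = w₀L/3 = (-18)·8/3 = -48 kN
Load 3 — applied couple M₀=-17 kN·m at a=8/3 m (b=L-a=16/3):
  R_A = M₀/L = (-17)/8 = -17/8 kN
  R_B = -M₀/L = -(-17)/8 = 17/8 kN
Load 4 — applied couple M₀=-3 kN·m at a=24/5 m (b=L-a=16/5):
  R_A = M₀/L = (-3)/8 = -3/8 kN
  R_B = -M₀/L = -(-3)/8 = 3/8 kN
Superposition: R_A = 43/2 kN, R_B = 5/2 kN

R_A = 43/2 kN, R_B = 5/2 kN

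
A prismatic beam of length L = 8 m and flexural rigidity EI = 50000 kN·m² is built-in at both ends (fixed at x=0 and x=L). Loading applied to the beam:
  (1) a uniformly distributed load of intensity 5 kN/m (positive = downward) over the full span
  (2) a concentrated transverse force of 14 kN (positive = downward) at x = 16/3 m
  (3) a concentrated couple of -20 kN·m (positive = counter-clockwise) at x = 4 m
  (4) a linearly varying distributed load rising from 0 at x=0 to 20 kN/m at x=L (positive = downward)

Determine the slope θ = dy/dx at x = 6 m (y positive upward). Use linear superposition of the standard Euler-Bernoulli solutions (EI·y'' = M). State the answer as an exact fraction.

θ(6) = 1367/900000 rad

Load 1 — uniform load w=5 kN/m over full span:
  θ_1 = -wx(L-x)(L-2x)/(12EI) = -5·6·(8-6)·(8-2·6)/(12·50000) = 1/2500 rad
Load 2 — point force P=14 kN at a=16/3 m (b=L-a=8/3):
  θ_2 = Pa²(L-x)(2bL-(3b+a)(L-x))/(2L³EI)  [x>a] = 14·(16/3)²·(8-6)·(2·(8/3)·8-(3·(8/3)+(16/3))·(8-6))/(2·8³·50000) = 7/28125 rad
Load 3 — applied couple M₀=-20 kN·m at a=4 m (b=L-a=4):
  θ_3 = (R_Ax²/2 - M_Ax - M₀(x-a))/EI  [x>a] with R_A=-15/4, M_A=-5 = ((-15/4)·6²/2 - (-5)·6 - (-20)·(6-4))/50000 = 1/20000 rad
Load 4 — triangular load w₀=20 kN/m (0→w₀ over full span):
  θ_4 = -w₀(2x(L-x)(L-2x)(x+2L)+x²(L-x)²)/(120LEI) = -20·(2·6·(8-6)·(8-2·6)·(6+2·8)+6²·(8-6)²)/(120·8·50000) = 41/50000 rad
Superposition: θ = Σ θ_i = 1367/900000 rad ≈ 0.001519 rad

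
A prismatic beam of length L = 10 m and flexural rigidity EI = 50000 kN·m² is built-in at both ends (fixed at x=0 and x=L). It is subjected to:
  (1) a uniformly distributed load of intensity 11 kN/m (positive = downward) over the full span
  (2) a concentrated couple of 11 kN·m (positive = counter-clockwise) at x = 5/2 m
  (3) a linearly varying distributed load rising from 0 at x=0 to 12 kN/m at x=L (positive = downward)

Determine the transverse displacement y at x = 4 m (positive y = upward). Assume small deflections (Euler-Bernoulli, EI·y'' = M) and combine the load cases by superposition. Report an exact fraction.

Load 1 — uniform load w=11 kN/m over full span:
  y_1 = -wx²(L-x)²/(24EI) = -11·4²·(10-4)²/(24·50000) = -33/6250 m
Load 2 — applied couple M₀=11 kN·m at a=5/2 m (b=L-a=15/2):
  y_2 = (R_Ax³/6 - M_Ax²/2 - M₀(x-a)²/2)/EI  [x>a] with R_A=99/80, M_A=-33/16 = ((99/80)·4³/6 - (-33/16)·4²/2 - 11·(4-(5/2))²/2)/50000 = 693/2000000 m
Load 3 — triangular load w₀=12 kN/m (0→w₀ over full span):
  y_3 = -w₀x²(L-x)²(x+2L)/(120LEI) = -12·4²·(10-4)²·(4+2·10)/(120·10·50000) = -216/78125 m
Superposition: y = Σ y_i = -76983/10000000 m ≈ -0.007698 m

y(4) = -76983/10000000 m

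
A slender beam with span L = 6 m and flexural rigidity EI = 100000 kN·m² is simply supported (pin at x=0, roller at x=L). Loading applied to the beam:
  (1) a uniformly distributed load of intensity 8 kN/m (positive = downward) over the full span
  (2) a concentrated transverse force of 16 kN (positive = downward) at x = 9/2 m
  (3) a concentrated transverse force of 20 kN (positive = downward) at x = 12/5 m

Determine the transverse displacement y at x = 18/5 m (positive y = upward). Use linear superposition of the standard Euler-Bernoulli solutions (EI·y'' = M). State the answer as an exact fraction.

y(18/5) = -160497/62500000 m

Load 1 — uniform load w=8 kN/m over full span:
  y_1 = -wx(L³-2Lx²+x³)/(24EI) = -8·(18/5)·(6³-2·6·(18/5)²+(18/5)³)/(24·100000) = -2511/1953125 m
Load 2 — point force P=16 kN at a=9/2 m (b=L-a=3/2):
  y_2 = -Pbx(L²-b²-x²)/(6LEI)  [x≤a] = -16·(3/2)·(18/5)·(6²-(3/2)²-(18/5)²)/(6·6·100000) = -6237/12500000 m
Load 3 — point force P=20 kN at a=12/5 m (b=L-a=18/5):
  y_3 = -Pa(L-x)(2Lx-a²-x²)/(6LEI)  [x>a] = -20·(12/5)·(6-(18/5))·(2·6·(18/5)-(12/5)²-(18/5)²)/(6·6·100000) = -306/390625 m
Superposition: y = Σ y_i = -160497/62500000 m ≈ -0.002568 m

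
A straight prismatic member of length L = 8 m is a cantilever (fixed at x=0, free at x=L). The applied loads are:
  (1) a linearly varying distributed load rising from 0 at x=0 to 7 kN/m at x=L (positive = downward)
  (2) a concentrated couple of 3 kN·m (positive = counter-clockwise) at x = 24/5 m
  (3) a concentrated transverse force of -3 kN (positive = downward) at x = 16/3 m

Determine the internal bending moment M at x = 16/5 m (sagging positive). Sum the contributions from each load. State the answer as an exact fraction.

Load 1 — triangular load w₀=7 kN/m (0→w₀ over full span):
  M_1 = w₀Lx/2 - w₀L²/3 - w₀x³/(6L) = 7·8·(16/5)/2 - 7·8²/3 - 7·(16/5)³/(6·8) = -8064/125 kN·m
Load 2 — applied couple M₀=3 kN·m at a=24/5 m (b=L-a=16/5):
  M_2 = M₀  [x≤a] = 3 = 3 kN·m
Load 3 — point force P=-3 kN at a=16/3 m (b=L-a=8/3):
  M_3 = -P(a-x)  [x≤a] = -(-3)·((16/3)-(16/5)) = 32/5 kN·m
Superposition: M = Σ M_i = -6889/125 kN·m ≈ -55.112000 kN·m

M(16/5) = -6889/125 kN·m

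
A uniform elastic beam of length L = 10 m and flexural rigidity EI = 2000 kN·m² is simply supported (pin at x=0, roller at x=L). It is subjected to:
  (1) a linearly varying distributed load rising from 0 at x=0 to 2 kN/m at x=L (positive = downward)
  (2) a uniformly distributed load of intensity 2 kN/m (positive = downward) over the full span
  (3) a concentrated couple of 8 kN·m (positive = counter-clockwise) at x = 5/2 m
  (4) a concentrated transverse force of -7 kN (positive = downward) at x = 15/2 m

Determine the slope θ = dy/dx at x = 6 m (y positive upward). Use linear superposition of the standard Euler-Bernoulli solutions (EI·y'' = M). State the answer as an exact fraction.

θ(6) = 37999/2880000 rad

Load 1 — triangular load w₀=2 kN/m (0→w₀ over full span):
  θ_1 = -w₀(7L⁴-30L²x²+15x⁴)/(360LEI) = -2·(7·10⁴-30·10²·6²+15·6⁴)/(360·10·2000) = 29/5625 rad
Load 2 — uniform load w=2 kN/m over full span:
  θ_2 = -w(L³-6Lx²+4x³)/(24EI) = -2·(10³-6·10·6²+4·6³)/(24·2000) = 37/3000 rad
Load 3 — applied couple M₀=8 kN·m at a=5/2 m (b=L-a=15/2):
  θ_3 = (M₀x²/(2L)-M₀(x-a)+C₁)/EI  [x>a] with C₁=M₀(3b²-L²)/(6L)=55/6 = (8·6²/(2·10)-8·(6-(5/2))+(55/6))/2000 = -133/60000 rad
Load 4 — point force P=-7 kN at a=15/2 m (b=L-a=5/2):
  θ_4 = -Pb(L²-b²-3x²)/(6LEI)  [x≤a] = -(-7)·(5/2)·(10²-(5/2)²-3·6²)/(6·10·2000) = -133/64000 rad
Superposition: θ = Σ θ_i = 37999/2880000 rad ≈ 0.013194 rad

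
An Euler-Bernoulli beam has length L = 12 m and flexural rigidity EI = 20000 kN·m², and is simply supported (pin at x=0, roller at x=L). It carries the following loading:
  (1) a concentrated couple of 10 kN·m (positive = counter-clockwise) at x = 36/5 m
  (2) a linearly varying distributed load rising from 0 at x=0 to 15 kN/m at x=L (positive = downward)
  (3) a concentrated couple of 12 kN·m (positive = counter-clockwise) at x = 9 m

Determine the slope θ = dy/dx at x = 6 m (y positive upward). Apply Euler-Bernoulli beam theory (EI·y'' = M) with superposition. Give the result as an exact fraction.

Load 1 — applied couple M₀=10 kN·m at a=36/5 m (b=L-a=24/5):
  θ_1 = (M₀x²/(2L)+C₁)/EI  [x≤a] with C₁=M₀(3b²-L²)/(6L)=-52/5 = (10·6²/(2·12)+(-52/5))/20000 = 23/100000 rad
Load 2 — triangular load w₀=15 kN/m (0→w₀ over full span):
  θ_2 = -w₀(7L⁴-30L²x²+15x⁴)/(360LEI) = -15·(7·12⁴-30·12²·6²+15·6⁴)/(360·12·20000) = -63/40000 rad
Load 3 — applied couple M₀=12 kN·m at a=9 m (b=L-a=3):
  θ_3 = (M₀x²/(2L)+C₁)/EI  [x≤a] with C₁=M₀(3b²-L²)/(6L)=-39/2 = (12·6²/(2·12)+(-39/2))/20000 = -3/40000 rad
Superposition: θ = Σ θ_i = -71/50000 rad ≈ -0.001420 rad

θ(6) = -71/50000 rad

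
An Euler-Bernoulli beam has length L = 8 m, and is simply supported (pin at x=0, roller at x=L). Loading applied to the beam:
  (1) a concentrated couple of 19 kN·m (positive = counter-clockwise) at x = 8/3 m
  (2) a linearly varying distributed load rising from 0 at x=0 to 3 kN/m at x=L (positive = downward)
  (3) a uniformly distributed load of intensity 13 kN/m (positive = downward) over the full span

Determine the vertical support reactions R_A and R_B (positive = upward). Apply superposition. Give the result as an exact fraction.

Load 1 — applied couple M₀=19 kN·m at a=8/3 m (b=L-a=16/3):
  R_A = M₀/L = 19/8 kN
  R_B = -M₀/L = -19/8 kN
Load 2 — triangular load w₀=3 kN/m (0→w₀ over full span):
  R_A = w₀L/6 = 3·8/6 = 4 kN
  R_B = w₀L/3 = 3·8/3 = 8 kN
Load 3 — uniform load w=13 kN/m over full span:
  R_A = wL/2 = 13·8/2 = 52 kN
  R_B = wL/2 = 13·8/2 = 52 kN
Superposition: R_A = 467/8 kN, R_B = 461/8 kN

R_A = 467/8 kN, R_B = 461/8 kN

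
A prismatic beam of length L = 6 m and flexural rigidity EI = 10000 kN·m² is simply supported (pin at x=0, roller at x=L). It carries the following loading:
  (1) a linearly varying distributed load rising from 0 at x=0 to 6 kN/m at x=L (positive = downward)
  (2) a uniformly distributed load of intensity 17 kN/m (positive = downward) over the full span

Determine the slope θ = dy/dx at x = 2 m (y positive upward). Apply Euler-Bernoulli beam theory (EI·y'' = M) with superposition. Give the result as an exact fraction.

θ(2) = -1313/150000 rad

Load 1 — triangular load w₀=6 kN/m (0→w₀ over full span):
  θ_1 = -w₀(7L⁴-30L²x²+15x⁴)/(360LEI) = -6·(7·6⁴-30·6²·2²+15·2⁴)/(360·6·10000) = -13/9375 rad
Load 2 — uniform load w=17 kN/m over full span:
  θ_2 = -w(L³-6Lx²+4x³)/(24EI) = -17·(6³-6·6·2²+4·2³)/(24·10000) = -221/30000 rad
Superposition: θ = Σ θ_i = -1313/150000 rad ≈ -0.008753 rad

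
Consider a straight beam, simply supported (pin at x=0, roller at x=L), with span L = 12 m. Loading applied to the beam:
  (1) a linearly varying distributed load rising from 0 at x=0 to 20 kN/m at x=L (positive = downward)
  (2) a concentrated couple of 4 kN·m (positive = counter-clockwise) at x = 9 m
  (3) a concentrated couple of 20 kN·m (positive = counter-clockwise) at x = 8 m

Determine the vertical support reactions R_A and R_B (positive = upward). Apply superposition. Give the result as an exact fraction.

Load 1 — triangular load w₀=20 kN/m (0→w₀ over full span):
  R_A = w₀L/6 = 20·12/6 = 40 kN
  R_B = w₀L/3 = 20·12/3 = 80 kN
Load 2 — applied couple M₀=4 kN·m at a=9 m (b=L-a=3):
  R_A = M₀/L = 4/12 = 1/3 kN
  R_B = -M₀/L = -4/12 = -1/3 kN
Load 3 — applied couple M₀=20 kN·m at a=8 m (b=L-a=4):
  R_A = M₀/L = 20/12 = 5/3 kN
  R_B = -M₀/L = -20/12 = -5/3 kN
Superposition: R_A = 42 kN, R_B = 78 kN

R_A = 42 kN, R_B = 78 kN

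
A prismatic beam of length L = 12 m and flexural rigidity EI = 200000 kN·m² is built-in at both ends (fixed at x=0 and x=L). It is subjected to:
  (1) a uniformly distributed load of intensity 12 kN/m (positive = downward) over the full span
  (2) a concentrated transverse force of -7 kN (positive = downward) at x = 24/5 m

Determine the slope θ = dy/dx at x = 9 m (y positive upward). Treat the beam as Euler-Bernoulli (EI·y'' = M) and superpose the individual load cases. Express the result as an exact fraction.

Load 1 — uniform load w=12 kN/m over full span:
  θ_1 = -wx(L-x)(L-2x)/(12EI) = -12·9·(12-9)·(12-2·9)/(12·200000) = 81/100000 rad
Load 2 — point force P=-7 kN at a=24/5 m (b=L-a=36/5):
  θ_2 = Pa²(L-x)(2bL-(3b+a)(L-x))/(2L³EI)  [x>a] = (-7)·(24/5)²·(12-9)·(2·(36/5)·12-(3·(36/5)+(24/5))·(12-9))/(2·12³·200000) = -819/12500000 rad
Superposition: θ = Σ θ_i = 4653/6250000 rad ≈ 0.000744 rad

θ(9) = 4653/6250000 rad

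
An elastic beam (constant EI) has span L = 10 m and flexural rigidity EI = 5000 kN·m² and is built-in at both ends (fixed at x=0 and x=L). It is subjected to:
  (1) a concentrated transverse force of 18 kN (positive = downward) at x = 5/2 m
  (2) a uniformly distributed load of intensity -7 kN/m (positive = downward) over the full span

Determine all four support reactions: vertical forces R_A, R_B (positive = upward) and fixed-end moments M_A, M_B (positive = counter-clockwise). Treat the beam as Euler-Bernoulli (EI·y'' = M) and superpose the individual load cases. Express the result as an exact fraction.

Load 1 — point force P=18 kN at a=5/2 m (b=L-a=15/2):
  R_A = Pb²(3a+b)/L³ = 18·(15/2)²·(3·(5/2)+(15/2))/10³ = 243/16 kN
  M_A = Pab²/L² = 18·(5/2)·(15/2)²/10² = 405/16 kN·m
  R_B = Pa²(a+3b)/L³ = 18·(5/2)²·((5/2)+3·(15/2))/10³ = 45/16 kN
  M_B = -Pa²b/L² = -18·(5/2)²·(15/2)/10² = -135/16 kN·m
Load 2 — uniform load w=-7 kN/m over full span:
  R_A = wL/2 = (-7)·10/2 = -35 kN
  M_A = wL²/12 = (-7)·10²/12 = -175/3 kN·m
  R_B = wL/2 = (-7)·10/2 = -35 kN
  M_B = -wL²/12 = -(-7)·10²/12 = 175/3 kN·m
Superposition: R_A = -317/16 kN, M_A = -1585/48 kN·m, R_B = -515/16 kN, M_B = 2395/48 kN·m

R_A = -317/16 kN, M_A = -1585/48 kN·m, R_B = -515/16 kN, M_B = 2395/48 kN·m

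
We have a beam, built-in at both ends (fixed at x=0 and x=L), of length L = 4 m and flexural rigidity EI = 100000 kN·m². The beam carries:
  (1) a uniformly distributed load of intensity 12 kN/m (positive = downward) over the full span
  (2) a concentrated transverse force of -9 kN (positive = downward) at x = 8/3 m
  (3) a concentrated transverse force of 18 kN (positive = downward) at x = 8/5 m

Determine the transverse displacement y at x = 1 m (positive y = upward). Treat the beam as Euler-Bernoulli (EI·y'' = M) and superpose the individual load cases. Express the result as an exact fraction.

y(1) = -1529/22500000 m

Load 1 — uniform load w=12 kN/m over full span:
  y_1 = -wx²(L-x)²/(24EI) = -12·1²·(4-1)²/(24·100000) = -9/200000 m
Load 2 — point force P=-9 kN at a=8/3 m (b=L-a=4/3):
  y_2 = -Pb²x²(3aL-(3a+b)x)/(6L³EI)  [x≤a] = -(-9)·(4/3)²·1²·(3·(8/3)·4-(3·(8/3)+(4/3))·1)/(6·4³·100000) = 17/1800000 m
Load 3 — point force P=18 kN at a=8/5 m (b=L-a=12/5):
  y_3 = -Pb²x²(3aL-(3a+b)x)/(6L³EI)  [x≤a] = -18·(12/5)²·1²·(3·(8/5)·4-(3·(8/5)+(12/5))·1)/(6·4³·100000) = -81/2500000 m
Superposition: y = Σ y_i = -1529/22500000 m ≈ -0.000068 m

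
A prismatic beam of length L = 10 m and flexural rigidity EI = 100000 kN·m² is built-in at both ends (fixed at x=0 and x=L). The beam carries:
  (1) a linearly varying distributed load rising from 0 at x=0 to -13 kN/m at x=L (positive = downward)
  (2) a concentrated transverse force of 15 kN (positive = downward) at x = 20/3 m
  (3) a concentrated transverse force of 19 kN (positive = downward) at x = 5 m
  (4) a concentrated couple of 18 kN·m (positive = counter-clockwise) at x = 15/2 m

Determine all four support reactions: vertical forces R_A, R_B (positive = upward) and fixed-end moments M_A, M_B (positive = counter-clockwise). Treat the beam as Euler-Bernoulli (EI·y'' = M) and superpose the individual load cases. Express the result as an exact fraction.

Load 1 — triangular load w₀=-13 kN/m (0→w₀ over full span):
  R_A = 3w₀L/20 = 3·(-13)·10/20 = -39/2 kN
  M_A = w₀L²/30 = (-13)·10²/30 = -130/3 kN·m
  R_B = 7w₀L/20 = 7·(-13)·10/20 = -91/2 kN
  M_B = -w₀L²/20 = -(-13)·10²/20 = 65 kN·m
Load 2 — point force P=15 kN at a=20/3 m (b=L-a=10/3):
  R_A = Pb²(3a+b)/L³ = 15·(10/3)²·(3·(20/3)+(10/3))/10³ = 35/9 kN
  M_A = Pab²/L² = 15·(20/3)·(10/3)²/10² = 100/9 kN·m
  R_B = Pa²(a+3b)/L³ = 15·(20/3)²·((20/3)+3·(10/3))/10³ = 100/9 kN
  M_B = -Pa²b/L² = -15·(20/3)²·(10/3)/10² = -200/9 kN·m
Load 3 — point force P=19 kN at a=5 m (b=L-a=5):
  R_A = Pb²(3a+b)/L³ = 19·5²·(3·5+5)/10³ = 19/2 kN
  M_A = Pab²/L² = 19·5·5²/10² = 95/4 kN·m
  R_B = Pa²(a+3b)/L³ = 19·5²·(5+3·5)/10³ = 19/2 kN
  M_B = -Pa²b/L² = -19·5²·5/10² = -95/4 kN·m
Load 4 — applied couple M₀=18 kN·m at a=15/2 m (b=L-a=5/2):
  R_A = 6M₀ab/L³ = 6·18·(15/2)·(5/2)/10³ = 81/40 kN
  M_A = M₀b(2a-b)/L² = 18·(5/2)·(2·(15/2)-(5/2))/10² = 45/8 kN·m
  R_B = -6M₀ab/L³ = -6·18·(15/2)·(5/2)/10³ = -81/40 kN
  M_B = M₀a(2b-a)/L² = 18·(15/2)·(2·(5/2)-(15/2))/10² = -27/8 kN·m
Superposition: R_A = -1471/360 kN, M_A = -205/72 kN·m, R_B = -9689/360 kN, M_B = 1127/72 kN·m

R_A = -1471/360 kN, M_A = -205/72 kN·m, R_B = -9689/360 kN, M_B = 1127/72 kN·m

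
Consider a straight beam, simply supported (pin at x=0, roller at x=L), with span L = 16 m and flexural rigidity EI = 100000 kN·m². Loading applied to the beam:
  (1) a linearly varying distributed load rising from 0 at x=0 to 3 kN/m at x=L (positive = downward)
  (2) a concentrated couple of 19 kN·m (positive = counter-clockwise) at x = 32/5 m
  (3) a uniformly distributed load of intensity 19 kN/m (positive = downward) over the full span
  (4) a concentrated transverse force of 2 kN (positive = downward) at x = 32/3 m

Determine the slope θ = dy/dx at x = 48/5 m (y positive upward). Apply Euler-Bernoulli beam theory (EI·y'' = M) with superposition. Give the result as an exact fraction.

θ(48/5) = 6496391/632812500 rad

Load 1 — triangular load w₀=3 kN/m (0→w₀ over full span):
  θ_1 = -w₀(7L⁴-30L²x²+15x⁴)/(360LEI) = -3·(7·16⁴-30·16²·(48/5)²+15·(48/5)⁴)/(360·16·100000) = 3712/5859375 rad
Load 2 — applied couple M₀=19 kN·m at a=32/5 m (b=L-a=48/5):
  θ_2 = (M₀x²/(2L)-M₀(x-a)+C₁)/EI  [x>a] with C₁=M₀(3b²-L²)/(6L)=304/75 = (19·(48/5)²/(2·16)-19·((48/5)-(32/5))+(304/75))/100000 = -19/937500 rad
Load 3 — uniform load w=19 kN/m over full span:
  θ_3 = -w(L³-6Lx²+4x³)/(24EI) = -19·(16³-6·16·(48/5)²+4·(48/5)³)/(24·100000) = 11248/1171875 rad
Load 4 — point force P=2 kN at a=32/3 m (b=L-a=16/3):
  θ_4 = -Pb(L²-b²-3x²)/(6LEI)  [x≤a] = -2·(16/3)·(16²-(16/3)²-3·(48/5)²)/(6·16·100000) = 344/6328125 rad
Superposition: θ = Σ θ_i = 6496391/632812500 rad ≈ 0.010266 rad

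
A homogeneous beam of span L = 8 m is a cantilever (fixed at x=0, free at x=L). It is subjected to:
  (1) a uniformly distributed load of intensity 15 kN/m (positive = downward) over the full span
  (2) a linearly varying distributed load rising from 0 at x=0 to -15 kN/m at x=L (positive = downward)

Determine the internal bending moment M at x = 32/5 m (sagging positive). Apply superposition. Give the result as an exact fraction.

M(32/5) = -32/25 kN·m

Load 1 — uniform load w=15 kN/m over full span:
  M_1 = -w(L-x)²/2 = -15·(8-(32/5))²/2 = -96/5 kN·m
Load 2 — triangular load w₀=-15 kN/m (0→w₀ over full span):
  M_2 = w₀Lx/2 - w₀L²/3 - w₀x³/(6L) = (-15)·8·(32/5)/2 - (-15)·8²/3 - (-15)·(32/5)³/(6·8) = 448/25 kN·m
Superposition: M = Σ M_i = -32/25 kN·m ≈ -1.280000 kN·m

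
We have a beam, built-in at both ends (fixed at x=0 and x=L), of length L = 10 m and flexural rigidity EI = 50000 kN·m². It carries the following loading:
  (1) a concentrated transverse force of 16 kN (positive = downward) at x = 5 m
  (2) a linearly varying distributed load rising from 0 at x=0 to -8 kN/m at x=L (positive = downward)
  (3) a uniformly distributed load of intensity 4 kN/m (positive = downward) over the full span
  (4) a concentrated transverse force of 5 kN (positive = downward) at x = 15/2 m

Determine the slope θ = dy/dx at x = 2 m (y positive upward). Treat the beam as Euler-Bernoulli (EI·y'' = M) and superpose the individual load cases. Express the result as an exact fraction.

Load 1 — point force P=16 kN at a=5 m (b=L-a=5):
  θ_1 = -Pb²x(2aL-(3a+b)x)/(2L³EI)  [x≤a] = -16·5²·2·(2·5·10-(3·5+5)·2)/(2·10³·50000) = -3/6250 rad
Load 2 — triangular load w₀=-8 kN/m (0→w₀ over full span):
  θ_2 = -w₀(2x(L-x)(L-2x)(x+2L)+x²(L-x)²)/(120LEI) = -(-8)·(2·2·(10-2)·(10-2·2)·(2+2·10)+2²·(10-2)²)/(120·10·50000) = 28/46875 rad
Load 3 — uniform load w=4 kN/m over full span:
  θ_3 = -wx(L-x)(L-2x)/(12EI) = -4·2·(10-2)·(10-2·2)/(12·50000) = -2/3125 rad
Load 4 — point force P=5 kN at a=15/2 m (b=L-a=5/2):
  θ_4 = -Pb²x(2aL-(3a+b)x)/(2L³EI)  [x≤a] = -5·(5/2)²·2·(2·(15/2)·10-(3·(15/2)+(5/2))·2)/(2·10³·50000) = -1/16000 rad
Superposition: θ = Σ θ_i = -3511/6000000 rad ≈ -0.000585 rad

θ(2) = -3511/6000000 rad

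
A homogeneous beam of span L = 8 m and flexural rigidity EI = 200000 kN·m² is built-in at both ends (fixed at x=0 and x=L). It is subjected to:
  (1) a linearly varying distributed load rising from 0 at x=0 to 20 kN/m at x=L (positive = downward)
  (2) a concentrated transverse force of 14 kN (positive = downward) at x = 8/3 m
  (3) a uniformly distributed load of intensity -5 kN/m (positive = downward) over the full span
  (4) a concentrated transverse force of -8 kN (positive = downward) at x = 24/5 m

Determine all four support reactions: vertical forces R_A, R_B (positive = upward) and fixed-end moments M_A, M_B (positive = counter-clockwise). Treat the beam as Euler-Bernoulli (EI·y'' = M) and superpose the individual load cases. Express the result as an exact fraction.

Load 1 — triangular load w₀=20 kN/m (0→w₀ over full span):
  R_A = 3w₀L/20 = 3·20·8/20 = 24 kN
  M_A = w₀L²/30 = 20·8²/30 = 128/3 kN·m
  R_B = 7w₀L/20 = 7·20·8/20 = 56 kN
  M_B = -w₀L²/20 = -20·8²/20 = -64 kN·m
Load 2 — point force P=14 kN at a=8/3 m (b=L-a=16/3):
  R_A = Pb²(3a+b)/L³ = 14·(16/3)²·(3·(8/3)+(16/3))/8³ = 280/27 kN
  M_A = Pab²/L² = 14·(8/3)·(16/3)²/8² = 448/27 kN·m
  R_B = Pa²(a+3b)/L³ = 14·(8/3)²·((8/3)+3·(16/3))/8³ = 98/27 kN
  M_B = -Pa²b/L² = -14·(8/3)²·(16/3)/8² = -224/27 kN·m
Load 3 — uniform load w=-5 kN/m over full span:
  R_A = wL/2 = (-5)·8/2 = -20 kN
  M_A = wL²/12 = (-5)·8²/12 = -80/3 kN·m
  R_B = wL/2 = (-5)·8/2 = -20 kN
  M_B = -wL²/12 = -(-5)·8²/12 = 80/3 kN·m
Load 4 — point force P=-8 kN at a=24/5 m (b=L-a=16/5):
  R_A = Pb²(3a+b)/L³ = (-8)·(16/5)²·(3·(24/5)+(16/5))/8³ = -352/125 kN
  M_A = Pab²/L² = (-8)·(24/5)·(16/5)²/8² = -768/125 kN·m
  R_B = Pa²(a+3b)/L³ = (-8)·(24/5)²·((24/5)+3·(16/5))/8³ = -648/125 kN
  M_B = -Pa²b/L² = -(-8)·(24/5)²·(16/5)/8² = 1152/125 kN·m
Superposition: R_A = 38996/3375 kN, M_A = 89264/3375 kN·m, R_B = 116254/3375 kN, M_B = -122896/3375 kN·m

R_A = 38996/3375 kN, M_A = 89264/3375 kN·m, R_B = 116254/3375 kN, M_B = -122896/3375 kN·m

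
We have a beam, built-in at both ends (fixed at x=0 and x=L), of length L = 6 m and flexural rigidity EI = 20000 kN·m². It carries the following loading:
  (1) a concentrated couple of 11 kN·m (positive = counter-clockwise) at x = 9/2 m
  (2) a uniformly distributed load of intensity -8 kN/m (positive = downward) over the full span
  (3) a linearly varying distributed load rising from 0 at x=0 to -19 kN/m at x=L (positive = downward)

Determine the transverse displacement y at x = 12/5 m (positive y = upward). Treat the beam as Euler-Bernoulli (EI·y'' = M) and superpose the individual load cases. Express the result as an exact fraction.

Load 1 — applied couple M₀=11 kN·m at a=9/2 m (b=L-a=3/2):
  y_1 = (R_Ax³/6 - M_Ax²/2)/EI  [x≤a] with R_A=33/16, M_A=55/16 = ((33/16)·(12/5)³/6 - (55/16)·(12/5)²/2)/20000 = -1287/5000000 m
Load 2 — uniform load w=-8 kN/m over full span:
  y_2 = -wx²(L-x)²/(24EI) = -(-8)·(12/5)²·(6-(12/5))²/(24·20000) = 486/390625 m
Load 3 — triangular load w₀=-19 kN/m (0→w₀ over full span):
  y_3 = -w₀x²(L-x)²(x+2L)/(120LEI) = -(-19)·(12/5)²·(6-(12/5))²·((12/5)+2·6)/(120·6·20000) = 13851/9765625 m
Superposition: y = Σ y_i = 1503189/625000000 m ≈ 0.002405 m

y(12/5) = 1503189/625000000 m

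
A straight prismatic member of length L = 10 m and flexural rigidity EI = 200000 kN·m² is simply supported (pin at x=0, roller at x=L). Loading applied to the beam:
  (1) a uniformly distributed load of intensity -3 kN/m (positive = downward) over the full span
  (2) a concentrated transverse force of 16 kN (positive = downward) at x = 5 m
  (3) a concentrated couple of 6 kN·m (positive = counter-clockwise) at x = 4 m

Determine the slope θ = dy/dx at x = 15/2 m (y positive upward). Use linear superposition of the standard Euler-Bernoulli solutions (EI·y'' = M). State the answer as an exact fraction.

Load 1 — uniform load w=-3 kN/m over full span:
  θ_1 = -w(L³-6Lx²+4x³)/(24EI) = -(-3)·(10³-6·10·(15/2)²+4·(15/2)³)/(24·200000) = -11/25600 rad
Load 2 — point force P=16 kN at a=5 m (b=L-a=5):
  θ_2 = -Pa(2L²-6Lx+3x²+a²)/(6LEI)  [x>a] = -16·5·(2·10²-6·10·(15/2)+3·(15/2)²+5²)/(6·10·200000) = 3/8000 rad
Load 3 — applied couple M₀=6 kN·m at a=4 m (b=L-a=6):
  θ_3 = (M₀x²/(2L)-M₀(x-a)+C₁)/EI  [x>a] with C₁=M₀(3b²-L²)/(6L)=4/5 = (6·(15/2)²/(2·10)-6·((15/2)-4)+(4/5))/200000 = -133/8000000 rad
Superposition: θ = Σ θ_i = -1141/16000000 rad ≈ -0.000071 rad

θ(15/2) = -1141/16000000 rad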